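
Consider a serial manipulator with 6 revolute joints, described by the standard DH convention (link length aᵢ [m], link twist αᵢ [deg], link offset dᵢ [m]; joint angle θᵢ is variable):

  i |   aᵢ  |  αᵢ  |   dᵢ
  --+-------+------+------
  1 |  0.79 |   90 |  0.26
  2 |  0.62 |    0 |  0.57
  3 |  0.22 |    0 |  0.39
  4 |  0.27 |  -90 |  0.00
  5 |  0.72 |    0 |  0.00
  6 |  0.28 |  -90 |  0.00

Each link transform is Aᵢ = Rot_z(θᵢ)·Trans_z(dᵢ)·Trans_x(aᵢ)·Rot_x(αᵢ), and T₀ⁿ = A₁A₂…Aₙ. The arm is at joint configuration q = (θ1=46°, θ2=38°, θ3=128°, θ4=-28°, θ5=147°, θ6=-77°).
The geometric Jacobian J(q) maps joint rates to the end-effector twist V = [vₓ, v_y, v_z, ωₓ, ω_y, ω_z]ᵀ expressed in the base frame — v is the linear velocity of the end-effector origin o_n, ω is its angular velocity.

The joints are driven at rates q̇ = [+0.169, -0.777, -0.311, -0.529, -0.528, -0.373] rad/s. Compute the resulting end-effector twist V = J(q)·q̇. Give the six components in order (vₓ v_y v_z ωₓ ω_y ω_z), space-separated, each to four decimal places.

-0.4444 0.1767 -0.1363 -0.7444 1.5569 0.8386

o_n = [1.0820, 0.6817, 0.5356]
J₁: ẑ×o_n = [-0.6817, 1.0820, 0.0000], ω = ẑ
J2: z=[0.7193, -0.6947, 0.0000] o=[0.5488, 0.5683, 0.2600] → [-0.1915, -0.1983, 0.4520, 0.7193, -0.6947, 0.0000]
J3: z=[0.7193, -0.6947, 0.0000] o=[1.2982, 0.5238, 0.6417] → [0.0737, 0.0763, -0.0365, 0.7193, -0.6947, 0.0000]
J4: z=[0.7193, -0.6947, 0.0000] o=[1.4304, 0.0993, 0.6949] → [0.1107, 0.1146, 0.1769, 0.7193, -0.6947, 0.0000]
J5: z=[-0.4648, -0.4813, -0.7431] o=[1.2911, -0.0450, 0.8756] → [0.7037, -0.0027, -0.4385, -0.4648, -0.4813, -0.7431]
J6: z=[-0.4648, -0.4813, -0.7431] o=[1.3207, 0.5502, 0.4715] → [0.0669, 0.2072, -0.1761, -0.4648, -0.4813, -0.7431]
V = J·q̇ = [-0.4444, 0.1767, -0.1363, -0.7444, 1.5569, 0.8386]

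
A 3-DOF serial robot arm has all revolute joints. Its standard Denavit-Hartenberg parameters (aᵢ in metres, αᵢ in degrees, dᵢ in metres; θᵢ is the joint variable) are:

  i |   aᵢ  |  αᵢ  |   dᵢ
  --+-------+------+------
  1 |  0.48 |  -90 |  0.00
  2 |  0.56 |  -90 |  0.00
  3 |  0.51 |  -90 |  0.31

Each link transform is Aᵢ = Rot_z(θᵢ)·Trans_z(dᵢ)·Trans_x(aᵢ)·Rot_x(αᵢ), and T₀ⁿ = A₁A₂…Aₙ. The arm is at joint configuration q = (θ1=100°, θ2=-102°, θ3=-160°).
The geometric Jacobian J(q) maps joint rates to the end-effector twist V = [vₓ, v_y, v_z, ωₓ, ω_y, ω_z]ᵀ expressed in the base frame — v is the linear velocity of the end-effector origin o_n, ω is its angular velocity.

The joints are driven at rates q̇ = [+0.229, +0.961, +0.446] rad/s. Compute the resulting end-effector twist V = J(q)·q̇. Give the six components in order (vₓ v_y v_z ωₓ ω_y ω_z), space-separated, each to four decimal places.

-0.3975 0.0129 -0.1992 -1.0222 0.2628 0.3217

o_n = [-0.3049, 0.7245, 0.1434]
J₁: ẑ×o_n = [-0.7245, -0.3049, 0.0000], ω = ẑ
J2: z=[-0.9848, -0.1736, 0.0000] o=[-0.0834, 0.4727, 0.0000] → [-0.0249, 0.1413, -0.2864, -0.9848, -0.1736, 0.0000]
J3: z=[-0.1699, 0.9633, 0.2079] o=[-0.0631, 0.3580, 0.5478] → [-0.4657, -0.1189, 0.1706, -0.1699, 0.9633, 0.2079]
V = J·q̇ = [-0.3975, 0.0129, -0.1992, -1.0222, 0.2628, 0.3217]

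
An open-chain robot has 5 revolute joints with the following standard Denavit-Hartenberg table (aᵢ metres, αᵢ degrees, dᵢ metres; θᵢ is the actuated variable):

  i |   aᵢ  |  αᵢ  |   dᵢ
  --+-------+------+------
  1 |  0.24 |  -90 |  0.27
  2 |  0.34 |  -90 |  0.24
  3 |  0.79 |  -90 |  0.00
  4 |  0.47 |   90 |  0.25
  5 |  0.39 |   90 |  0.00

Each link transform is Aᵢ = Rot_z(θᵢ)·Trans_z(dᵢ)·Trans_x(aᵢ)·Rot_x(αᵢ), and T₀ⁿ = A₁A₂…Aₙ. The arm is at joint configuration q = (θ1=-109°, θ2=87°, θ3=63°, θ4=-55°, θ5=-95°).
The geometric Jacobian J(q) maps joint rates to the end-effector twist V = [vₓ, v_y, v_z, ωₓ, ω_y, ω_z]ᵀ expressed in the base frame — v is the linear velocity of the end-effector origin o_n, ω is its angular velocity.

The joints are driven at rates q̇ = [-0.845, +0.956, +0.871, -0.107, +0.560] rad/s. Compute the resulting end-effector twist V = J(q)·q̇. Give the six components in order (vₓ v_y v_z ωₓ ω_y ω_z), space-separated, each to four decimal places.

o_n = [-0.5678, 0.2671, -0.6830]
J₁: ẑ×o_n = [-0.2671, -0.5678, 0.0000], ω = ẑ
J2: z=[0.9455, -0.3256, 0.0000] o=[-0.0781, -0.2269, 0.2700] → [0.3103, 0.9011, 0.3077, 0.9455, -0.3256, 0.0000]
J3: z=[0.3251, 0.9442, -0.0523] o=[0.1430, -0.3219, -0.0695] → [-0.5484, 0.2367, 0.8627, 0.3251, 0.9442, -0.0523]
J4: z=[-0.4141, 0.1919, 0.8898] o=[-0.5287, -0.1105, -0.4277] → [-0.3850, -0.1406, -0.1488, -0.4141, 0.1919, 0.8898]
J5: z=[0.8829, 0.3224, 0.3414] o=[-0.7362, 0.3732, -0.3476] → [-0.0719, 0.3536, -0.1479, 0.8829, 0.3224, 0.3414]
V = J·q̇ = [0.0456, 1.7604, 0.9786, 1.7258, 0.6712, -0.7946]

0.0456 1.7604 0.9786 1.7258 0.6712 -0.7946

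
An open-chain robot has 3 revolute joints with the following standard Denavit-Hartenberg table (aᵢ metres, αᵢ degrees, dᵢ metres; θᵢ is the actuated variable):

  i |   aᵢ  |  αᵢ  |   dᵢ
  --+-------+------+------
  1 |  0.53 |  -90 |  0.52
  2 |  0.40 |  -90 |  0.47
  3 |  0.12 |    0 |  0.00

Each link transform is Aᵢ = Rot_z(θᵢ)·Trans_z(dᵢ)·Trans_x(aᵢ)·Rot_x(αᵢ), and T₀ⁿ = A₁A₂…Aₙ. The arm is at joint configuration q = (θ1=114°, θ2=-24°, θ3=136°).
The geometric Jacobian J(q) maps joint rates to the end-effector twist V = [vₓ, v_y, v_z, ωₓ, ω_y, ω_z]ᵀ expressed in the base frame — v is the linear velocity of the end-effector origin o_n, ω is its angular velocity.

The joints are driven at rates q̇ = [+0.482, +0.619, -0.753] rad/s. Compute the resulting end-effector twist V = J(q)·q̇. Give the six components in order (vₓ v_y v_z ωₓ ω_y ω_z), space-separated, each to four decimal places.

-0.2798 -0.1794 -0.1519 -0.4409 -0.5316 1.1699

o_n = [-0.6853, 0.5887, 0.6476]
J₁: ẑ×o_n = [-0.5887, -0.6853, 0.0000], ω = ẑ
J2: z=[-0.9135, -0.4067, 0.0000] o=[-0.2156, 0.4842, 0.5200] → [-0.0519, 0.1166, -0.2866, -0.9135, -0.4067, 0.0000]
J3: z=[-0.1654, 0.3716, -0.9135] o=[-0.7936, 0.6268, 0.6827] → [-0.0479, -0.1047, -0.0339, -0.1654, 0.3716, -0.9135]
V = J·q̇ = [-0.2798, -0.1794, -0.1519, -0.4409, -0.5316, 1.1699]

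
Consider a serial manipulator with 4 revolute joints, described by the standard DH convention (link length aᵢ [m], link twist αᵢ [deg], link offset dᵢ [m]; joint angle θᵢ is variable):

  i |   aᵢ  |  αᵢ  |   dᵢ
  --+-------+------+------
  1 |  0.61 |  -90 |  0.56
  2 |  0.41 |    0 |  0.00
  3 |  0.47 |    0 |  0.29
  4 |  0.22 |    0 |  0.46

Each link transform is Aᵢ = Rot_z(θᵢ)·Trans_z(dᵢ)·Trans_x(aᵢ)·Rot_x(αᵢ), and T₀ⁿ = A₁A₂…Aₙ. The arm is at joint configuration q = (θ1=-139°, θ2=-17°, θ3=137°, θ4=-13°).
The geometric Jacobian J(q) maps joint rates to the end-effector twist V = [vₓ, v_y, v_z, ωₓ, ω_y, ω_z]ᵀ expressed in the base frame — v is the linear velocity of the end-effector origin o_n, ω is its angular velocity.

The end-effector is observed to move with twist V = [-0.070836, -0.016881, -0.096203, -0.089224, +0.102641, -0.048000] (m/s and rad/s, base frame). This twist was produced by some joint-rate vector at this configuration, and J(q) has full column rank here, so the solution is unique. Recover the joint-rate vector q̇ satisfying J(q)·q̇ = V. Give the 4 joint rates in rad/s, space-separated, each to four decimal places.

-0.0480 0.2710 -0.1910 -0.2160

o_n = [-0.0383, -1.0271, 0.0625]
J₁: ẑ×o_n = [1.0271, -0.0383, 0.0000], ω = ẑ
J2: z=[0.6561, -0.7547, 0.0000] o=[-0.4604, -0.4002, 0.5600] → [0.3755, 0.3264, -0.0928, 0.6561, -0.7547, 0.0000]
J3: z=[0.6561, -0.7547, 0.0000] o=[-0.7563, -0.6574, 0.6799] → [0.4660, 0.4051, 0.2993, 0.6561, -0.7547, 0.0000]
J4: z=[0.6561, -0.7547, 0.0000] o=[-0.3887, -0.7221, 0.2728] → [0.1588, 0.1380, 0.0643, 0.6561, -0.7547, 0.0000]
q̇ = J⁺·V = [-0.0480, 0.2710, -0.1910, -0.2160]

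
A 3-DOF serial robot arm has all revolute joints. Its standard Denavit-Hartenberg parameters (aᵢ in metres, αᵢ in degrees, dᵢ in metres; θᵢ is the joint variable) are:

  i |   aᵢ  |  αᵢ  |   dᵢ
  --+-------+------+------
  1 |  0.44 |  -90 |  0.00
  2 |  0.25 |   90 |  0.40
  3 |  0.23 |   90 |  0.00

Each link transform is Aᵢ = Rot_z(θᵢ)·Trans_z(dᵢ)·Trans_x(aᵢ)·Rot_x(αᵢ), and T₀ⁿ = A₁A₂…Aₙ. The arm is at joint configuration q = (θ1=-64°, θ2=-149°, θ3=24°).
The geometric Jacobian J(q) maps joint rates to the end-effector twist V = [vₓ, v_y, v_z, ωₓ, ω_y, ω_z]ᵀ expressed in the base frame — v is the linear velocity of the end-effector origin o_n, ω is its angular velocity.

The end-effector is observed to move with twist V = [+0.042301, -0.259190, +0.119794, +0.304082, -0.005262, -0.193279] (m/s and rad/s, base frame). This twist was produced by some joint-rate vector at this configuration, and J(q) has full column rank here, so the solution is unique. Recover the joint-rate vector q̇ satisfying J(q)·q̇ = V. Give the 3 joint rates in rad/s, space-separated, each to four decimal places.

-0.4230 0.2710 -0.2680

o_n = [0.4636, 0.1754, 0.2370]
J₁: ẑ×o_n = [-0.1754, 0.4636, 0.0000], ω = ẑ
J2: z=[0.8988, 0.4384, 0.0000] o=[0.1929, -0.3955, 0.0000] → [0.1039, -0.2130, 0.3944, 0.8988, 0.4384, 0.0000]
J3: z=[-0.2258, 0.4629, -0.8572] o=[0.4585, -0.0275, 0.1288] → [0.2240, 0.0200, -0.0482, -0.2258, 0.4629, -0.8572]
q̇ = J⁺·V = [-0.4230, 0.2710, -0.2680]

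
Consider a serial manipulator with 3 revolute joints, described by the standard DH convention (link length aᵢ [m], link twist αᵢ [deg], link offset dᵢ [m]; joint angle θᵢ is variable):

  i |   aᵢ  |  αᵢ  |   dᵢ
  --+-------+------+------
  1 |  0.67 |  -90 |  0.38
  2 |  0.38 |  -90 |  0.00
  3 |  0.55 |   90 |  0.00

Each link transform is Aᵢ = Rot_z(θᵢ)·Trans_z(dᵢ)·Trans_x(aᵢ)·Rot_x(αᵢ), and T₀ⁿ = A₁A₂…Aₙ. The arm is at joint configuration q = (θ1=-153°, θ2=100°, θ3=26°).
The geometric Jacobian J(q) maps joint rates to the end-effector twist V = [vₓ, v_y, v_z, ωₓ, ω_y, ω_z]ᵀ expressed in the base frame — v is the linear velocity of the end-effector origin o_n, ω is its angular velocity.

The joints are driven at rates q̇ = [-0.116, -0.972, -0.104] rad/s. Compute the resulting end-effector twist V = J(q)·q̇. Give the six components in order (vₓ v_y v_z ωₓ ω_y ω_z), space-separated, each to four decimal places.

-0.7209 -0.3575 -0.1723 -0.5325 0.8196 -0.1341

o_n = [-0.5712, -0.0204, -0.4811]
J₁: ẑ×o_n = [0.0204, -0.5712, 0.0000], ω = ẑ
J2: z=[0.4540, -0.8910, 0.0000] o=[-0.5970, -0.3042, 0.3800] → [0.7672, 0.3909, 0.1518, 0.4540, -0.8910, 0.0000]
J3: z=[0.8775, 0.4471, 0.1736] o=[-0.5382, -0.2742, 0.0058] → [-0.2617, 0.4214, 0.2374, 0.8775, 0.4471, 0.1736]
V = J·q̇ = [-0.7209, -0.3575, -0.1723, -0.5325, 0.8196, -0.1341]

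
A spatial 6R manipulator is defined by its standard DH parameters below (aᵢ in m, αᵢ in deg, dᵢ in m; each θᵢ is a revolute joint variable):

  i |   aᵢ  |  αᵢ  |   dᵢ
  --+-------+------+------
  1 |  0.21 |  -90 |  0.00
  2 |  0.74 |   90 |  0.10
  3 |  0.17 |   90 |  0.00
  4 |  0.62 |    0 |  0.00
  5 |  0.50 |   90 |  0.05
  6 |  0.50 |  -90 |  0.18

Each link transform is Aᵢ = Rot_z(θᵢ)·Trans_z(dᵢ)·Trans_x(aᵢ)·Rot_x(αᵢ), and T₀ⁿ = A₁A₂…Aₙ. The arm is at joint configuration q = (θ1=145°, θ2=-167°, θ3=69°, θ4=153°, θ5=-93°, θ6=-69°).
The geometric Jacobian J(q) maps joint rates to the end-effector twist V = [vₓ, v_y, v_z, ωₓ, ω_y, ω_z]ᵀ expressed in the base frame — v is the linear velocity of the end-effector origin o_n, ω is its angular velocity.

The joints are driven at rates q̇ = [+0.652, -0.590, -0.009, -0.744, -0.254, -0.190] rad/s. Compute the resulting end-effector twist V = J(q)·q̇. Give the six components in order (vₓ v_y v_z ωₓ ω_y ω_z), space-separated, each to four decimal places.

o_n = [0.0805, -0.4896, -0.6716]
J₁: ẑ×o_n = [0.4896, 0.0805, -0.0000], ω = ẑ
J2: z=[-0.5736, -0.8192, 0.0000] o=[-0.1720, 0.1205, 0.0000] → [0.5502, -0.3852, 0.5568, -0.5736, -0.8192, 0.0000]
J3: z=[0.1843, -0.1290, -0.9744] o=[0.3613, -0.3750, 0.1665] → [-0.0035, 0.4280, -0.0573, 0.1843, -0.1290, -0.9744]
J4: z=[0.9507, -0.2282, 0.2100] o=[0.3189, -0.5391, 0.1802] → [0.1840, 0.7597, -0.0074, 0.9507, -0.2282, 0.2100]
J5: z=[0.9507, -0.2282, 0.2100] o=[0.5085, -0.0423, -0.1386] → [0.2156, 0.4168, -0.5229, 0.9507, -0.2282, 0.2100]
J6: z=[-0.3082, -0.7712, 0.5570] o=[0.5735, -0.3508, -0.5299] → [0.1866, -0.3183, -0.3374, -0.3082, -0.7712, 0.5570]
V = J·q̇ = [-0.2324, -0.3347, -0.1256, -0.5535, 0.8587, 0.3453]

-0.2324 -0.3347 -0.1256 -0.5535 0.8587 0.3453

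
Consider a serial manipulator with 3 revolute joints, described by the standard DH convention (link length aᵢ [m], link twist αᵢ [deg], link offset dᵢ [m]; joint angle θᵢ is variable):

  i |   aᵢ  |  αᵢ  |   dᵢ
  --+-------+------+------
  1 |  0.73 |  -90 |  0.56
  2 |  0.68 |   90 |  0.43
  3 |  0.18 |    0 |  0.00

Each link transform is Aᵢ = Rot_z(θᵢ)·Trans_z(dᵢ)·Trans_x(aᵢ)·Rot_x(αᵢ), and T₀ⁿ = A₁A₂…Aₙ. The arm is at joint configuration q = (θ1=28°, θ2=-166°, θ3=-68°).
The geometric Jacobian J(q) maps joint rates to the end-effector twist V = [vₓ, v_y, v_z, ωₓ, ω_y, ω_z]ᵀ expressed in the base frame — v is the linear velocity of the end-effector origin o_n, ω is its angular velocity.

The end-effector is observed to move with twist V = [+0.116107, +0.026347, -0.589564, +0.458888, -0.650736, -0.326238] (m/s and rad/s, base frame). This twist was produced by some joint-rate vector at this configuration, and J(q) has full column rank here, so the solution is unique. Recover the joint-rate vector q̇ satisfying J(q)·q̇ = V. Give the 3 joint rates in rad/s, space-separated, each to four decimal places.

o_n = [-0.1193, 0.2346, 0.7408]
J₁: ẑ×o_n = [-0.2346, -0.1193, 0.0000], ω = ẑ
J2: z=[-0.4695, 0.8829, 0.0000] o=[0.6446, 0.3427, 0.5600] → [0.1597, 0.0849, 0.7252, -0.4695, 0.8829, 0.0000]
J3: z=[-0.2136, -0.1136, -0.9703] o=[-0.1399, 0.4126, 0.7245] → [-0.1746, -0.0165, 0.0404, -0.2136, -0.1136, -0.9703]
q̇ = J⁺·V = [-0.7260, -0.7900, -0.4120]

-0.7260 -0.7900 -0.4120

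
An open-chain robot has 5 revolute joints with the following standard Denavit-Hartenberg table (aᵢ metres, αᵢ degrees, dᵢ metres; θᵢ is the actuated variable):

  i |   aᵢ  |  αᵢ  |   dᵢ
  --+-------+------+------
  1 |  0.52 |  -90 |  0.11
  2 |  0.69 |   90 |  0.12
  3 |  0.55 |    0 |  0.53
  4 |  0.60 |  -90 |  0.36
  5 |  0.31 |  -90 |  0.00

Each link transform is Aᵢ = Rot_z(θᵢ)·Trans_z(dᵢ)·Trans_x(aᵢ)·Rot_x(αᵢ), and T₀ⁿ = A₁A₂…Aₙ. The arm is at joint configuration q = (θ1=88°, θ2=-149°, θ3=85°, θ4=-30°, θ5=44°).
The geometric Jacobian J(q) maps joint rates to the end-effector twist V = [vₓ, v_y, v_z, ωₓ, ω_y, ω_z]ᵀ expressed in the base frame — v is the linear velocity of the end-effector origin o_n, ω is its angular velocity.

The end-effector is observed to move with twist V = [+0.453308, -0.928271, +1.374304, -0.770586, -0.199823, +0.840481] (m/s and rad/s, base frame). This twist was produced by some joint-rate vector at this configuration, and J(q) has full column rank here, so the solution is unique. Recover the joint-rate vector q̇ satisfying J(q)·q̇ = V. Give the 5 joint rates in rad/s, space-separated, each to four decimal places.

o_n = [-1.3714, -0.8173, 0.1549]
J₁: ẑ×o_n = [0.8173, -1.3714, 0.0000], ω = ẑ
J2: z=[-0.9994, 0.0349, 0.0000] o=[0.0181, 0.5197, 0.1100] → [0.0016, 0.0449, 1.3846, -0.9994, 0.0349, 0.0000]
J3: z=[-0.0180, -0.5147, -0.8572] o=[-0.1224, -0.0672, 0.4654] → [-0.4831, 1.0650, -0.6294, -0.0180, -0.5147, -0.8572]
J4: z=[-0.0180, -0.5147, -0.8572] o=[-0.6810, -0.3620, 0.0358] → [-0.4516, 0.5940, -0.3472, -0.0180, -0.5147, -0.8572]
J5: z=[-0.5487, 0.7217, -0.4219] o=[-1.1889, -0.8249, -0.0956] → [0.1840, 0.2144, 0.1275, -0.5487, 0.7217, -0.4219]
q̇ = J⁺·V = [0.5830, 0.9920, -0.0550, -0.0490, -0.3990]

0.5830 0.9920 -0.0550 -0.0490 -0.3990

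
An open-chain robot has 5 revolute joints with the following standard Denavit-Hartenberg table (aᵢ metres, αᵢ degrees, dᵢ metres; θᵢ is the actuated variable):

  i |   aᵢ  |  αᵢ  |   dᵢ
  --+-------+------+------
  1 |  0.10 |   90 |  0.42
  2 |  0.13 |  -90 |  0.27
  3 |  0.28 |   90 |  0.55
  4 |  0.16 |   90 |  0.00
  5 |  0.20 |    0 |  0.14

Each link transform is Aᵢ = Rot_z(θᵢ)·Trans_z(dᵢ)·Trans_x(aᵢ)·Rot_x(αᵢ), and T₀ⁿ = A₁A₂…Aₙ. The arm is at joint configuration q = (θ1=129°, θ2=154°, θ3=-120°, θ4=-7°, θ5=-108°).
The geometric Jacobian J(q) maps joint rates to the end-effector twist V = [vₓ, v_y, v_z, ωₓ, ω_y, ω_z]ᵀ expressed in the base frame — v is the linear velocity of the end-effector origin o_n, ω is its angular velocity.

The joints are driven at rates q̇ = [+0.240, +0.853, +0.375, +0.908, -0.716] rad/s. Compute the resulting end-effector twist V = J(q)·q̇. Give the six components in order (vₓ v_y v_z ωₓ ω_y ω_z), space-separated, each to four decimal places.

o_n = [0.6382, 0.2880, 0.1115]
J₁: ẑ×o_n = [-0.2880, 0.6382, 0.0000], ω = ẑ
J2: z=[0.7771, 0.6293, 0.0000] o=[-0.0629, 0.0777, 0.4200] → [-0.1941, 0.2397, -0.2779, 0.7771, 0.6293, 0.0000]
J3: z=[0.2759, -0.3407, -0.8988] o=[0.2204, 0.1568, 0.4770] → [0.2424, -0.2747, 0.1785, 0.2759, -0.3407, -0.8988]
J4: z=[-0.8784, 0.2903, -0.3796] o=[0.4814, 0.2198, -0.0787] → [0.0811, 0.1076, -0.1053, -0.8784, 0.2903, -0.3796]
J5: z=[-0.3214, 0.2292, 0.9188] o=[0.5380, 0.3685, -0.0960] → [0.1216, 0.1588, 0.0029, -0.3214, 0.2292, 0.9188]
V = J·q̇ = [-0.1572, 0.2386, -0.2678, 0.1989, 0.5085, -1.0996]

-0.1572 0.2386 -0.2678 0.1989 0.5085 -1.0996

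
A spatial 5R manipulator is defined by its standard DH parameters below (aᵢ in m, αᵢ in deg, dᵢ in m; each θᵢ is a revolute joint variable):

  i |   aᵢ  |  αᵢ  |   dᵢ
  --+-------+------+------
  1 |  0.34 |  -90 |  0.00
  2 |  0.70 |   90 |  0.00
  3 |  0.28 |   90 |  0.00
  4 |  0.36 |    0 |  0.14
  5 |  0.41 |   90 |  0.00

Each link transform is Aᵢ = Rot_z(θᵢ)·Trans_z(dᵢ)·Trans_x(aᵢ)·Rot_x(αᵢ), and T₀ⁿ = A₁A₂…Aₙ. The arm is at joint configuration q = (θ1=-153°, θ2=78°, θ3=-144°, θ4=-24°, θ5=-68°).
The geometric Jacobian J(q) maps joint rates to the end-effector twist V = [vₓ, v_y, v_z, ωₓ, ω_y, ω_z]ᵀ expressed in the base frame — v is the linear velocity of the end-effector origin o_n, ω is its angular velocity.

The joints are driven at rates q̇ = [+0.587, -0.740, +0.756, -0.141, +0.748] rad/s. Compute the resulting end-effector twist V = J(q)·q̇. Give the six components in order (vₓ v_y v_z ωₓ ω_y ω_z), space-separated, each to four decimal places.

o_n = [0.0492, 0.2902, -0.2493]
J₁: ẑ×o_n = [-0.2902, 0.0492, 0.0000], ω = ẑ
J2: z=[0.4540, -0.8910, 0.0000] o=[-0.3029, -0.1544, 0.0000] → [0.2222, 0.1132, 0.5156, 0.4540, -0.8910, 0.0000]
J3: z=[-0.8715, -0.4441, 0.2079] o=[-0.4326, -0.2204, -0.6847] → [-0.2995, 0.4796, -0.2311, -0.8715, -0.4441, 0.2079]
J4: z=[0.4762, -0.6654, 0.5749] o=[-0.4654, -0.0524, -0.4631] → [-0.3392, 0.1941, 0.5055, 0.4762, -0.6654, 0.5749]
J5: z=[0.4762, -0.6654, 0.5749] o=[-0.3096, 0.1168, -0.1528] → [-0.0355, 0.2522, 0.3213, 0.4762, -0.6654, 0.5749]
V = J·q̇ = [-0.5399, 0.4690, -0.3872, -0.7058, -0.0802, 1.0932]

-0.5399 0.4690 -0.3872 -0.7058 -0.0802 1.0932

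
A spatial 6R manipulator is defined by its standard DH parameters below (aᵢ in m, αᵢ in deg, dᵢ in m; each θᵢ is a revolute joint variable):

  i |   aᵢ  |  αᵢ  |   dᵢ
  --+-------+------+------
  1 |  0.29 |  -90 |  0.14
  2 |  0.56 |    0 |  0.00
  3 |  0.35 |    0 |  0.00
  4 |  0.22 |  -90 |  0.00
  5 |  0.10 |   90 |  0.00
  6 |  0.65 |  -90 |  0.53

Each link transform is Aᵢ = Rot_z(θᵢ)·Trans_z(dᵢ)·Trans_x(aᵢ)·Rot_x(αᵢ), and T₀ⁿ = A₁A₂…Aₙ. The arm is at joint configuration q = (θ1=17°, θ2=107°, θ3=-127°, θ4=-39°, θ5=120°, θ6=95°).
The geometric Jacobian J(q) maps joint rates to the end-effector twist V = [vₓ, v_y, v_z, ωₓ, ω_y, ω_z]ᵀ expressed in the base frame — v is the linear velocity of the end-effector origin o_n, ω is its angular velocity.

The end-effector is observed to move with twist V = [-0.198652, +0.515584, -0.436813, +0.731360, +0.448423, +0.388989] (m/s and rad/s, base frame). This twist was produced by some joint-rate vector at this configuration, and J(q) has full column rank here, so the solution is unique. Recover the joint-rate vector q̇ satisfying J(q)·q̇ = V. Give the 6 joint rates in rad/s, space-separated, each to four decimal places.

o_n = [1.3783, 0.1050, -0.0459]
J₁: ẑ×o_n = [-0.1050, 1.3783, 0.0000], ω = ẑ
J2: z=[-0.2924, 0.9563, 0.0000] o=[0.2773, 0.0848, 0.1400] → [-0.1778, -0.0543, -1.0587, -0.2924, 0.9563, 0.0000]
J3: z=[-0.2924, 0.9563, 0.0000] o=[0.1208, 0.0369, -0.3955] → [0.3344, 0.1022, -1.2225, -0.2924, 0.9563, 0.0000]
J4: z=[-0.2924, 0.9563, 0.0000] o=[0.4353, 0.1331, -0.2758] → [0.2199, 0.0672, -0.8936, -0.2924, 0.9563, 0.0000]
J5: z=[0.8197, 0.2506, -0.5150] o=[0.5436, 0.1662, -0.0872] → [-0.0212, -0.4638, -0.2593, 0.8197, 0.2506, -0.5150]
J6: z=[0.5727, -0.3477, 0.7423] o=[0.5443, 0.0759, -0.1301] → [-0.0509, 0.5708, 0.3067, 0.5727, -0.3477, 0.7423]
q̇ = J⁺·V = [0.4960, 0.4340, -0.2440, 0.2190, 0.7670, 0.3880]

0.4960 0.4340 -0.2440 0.2190 0.7670 0.3880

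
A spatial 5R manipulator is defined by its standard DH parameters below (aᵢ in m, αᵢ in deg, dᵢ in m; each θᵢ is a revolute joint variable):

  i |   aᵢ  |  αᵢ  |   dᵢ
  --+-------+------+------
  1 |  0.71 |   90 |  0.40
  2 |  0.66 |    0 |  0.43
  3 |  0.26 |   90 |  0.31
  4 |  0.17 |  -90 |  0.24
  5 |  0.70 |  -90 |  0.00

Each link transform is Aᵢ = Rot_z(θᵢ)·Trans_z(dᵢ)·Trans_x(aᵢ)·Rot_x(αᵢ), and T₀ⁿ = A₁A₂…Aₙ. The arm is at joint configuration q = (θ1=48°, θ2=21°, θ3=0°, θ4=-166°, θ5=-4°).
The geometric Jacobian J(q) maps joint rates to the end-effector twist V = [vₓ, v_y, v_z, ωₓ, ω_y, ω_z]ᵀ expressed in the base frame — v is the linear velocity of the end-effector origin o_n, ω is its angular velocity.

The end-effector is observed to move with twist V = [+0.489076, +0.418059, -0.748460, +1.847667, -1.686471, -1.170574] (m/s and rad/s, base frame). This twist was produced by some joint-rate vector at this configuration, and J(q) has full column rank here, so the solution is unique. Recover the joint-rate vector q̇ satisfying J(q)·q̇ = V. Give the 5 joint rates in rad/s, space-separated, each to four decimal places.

o_n = [0.9866, 0.3037, 0.1581]
J₁: ẑ×o_n = [-0.3037, 0.9866, 0.0000], ω = ẑ
J2: z=[0.7431, -0.6691, 0.0000] o=[0.4751, 0.5276, 0.4000] → [0.1618, 0.1797, 0.1759, 0.7431, -0.6691, 0.0000]
J3: z=[0.7431, -0.6691, 0.0000] o=[1.2069, 0.6978, 0.6365] → [0.3201, 0.3555, -0.4403, 0.7431, -0.6691, 0.0000]
J4: z=[0.2398, 0.2663, -0.9336] o=[1.5997, 0.6708, 0.7297] → [-0.4949, 0.7095, 0.0753, 0.2398, 0.2663, -0.9336]
J5: z=[-0.5699, 0.8171, 0.0867] o=[1.5237, 0.6478, 0.4465] → [-0.2058, -0.2109, 0.6349, -0.5699, 0.8171, 0.0867]
q̇ = J⁺·V = [-0.5910, 0.8190, 0.7860, 0.5350, -0.9240]

-0.5910 0.8190 0.7860 0.5350 -0.9240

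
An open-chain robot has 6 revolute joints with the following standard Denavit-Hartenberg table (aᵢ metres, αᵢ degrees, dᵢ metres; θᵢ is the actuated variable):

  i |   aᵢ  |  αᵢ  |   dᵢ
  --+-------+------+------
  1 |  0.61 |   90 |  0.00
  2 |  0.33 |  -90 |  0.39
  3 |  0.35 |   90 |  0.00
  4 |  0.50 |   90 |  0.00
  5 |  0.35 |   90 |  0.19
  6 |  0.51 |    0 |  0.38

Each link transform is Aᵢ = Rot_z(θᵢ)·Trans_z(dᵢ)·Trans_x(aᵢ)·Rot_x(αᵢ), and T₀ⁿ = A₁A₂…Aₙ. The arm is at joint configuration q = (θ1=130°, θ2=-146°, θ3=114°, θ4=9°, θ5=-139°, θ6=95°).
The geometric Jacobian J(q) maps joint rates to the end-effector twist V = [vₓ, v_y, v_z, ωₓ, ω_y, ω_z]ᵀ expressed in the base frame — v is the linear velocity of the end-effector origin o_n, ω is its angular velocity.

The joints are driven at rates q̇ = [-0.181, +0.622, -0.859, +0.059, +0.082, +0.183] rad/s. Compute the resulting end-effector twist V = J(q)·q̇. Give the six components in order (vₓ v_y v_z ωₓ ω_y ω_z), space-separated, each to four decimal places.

o_n = [-0.0947, -0.0158, 0.4493]
J₁: ẑ×o_n = [0.0158, -0.0947, 0.0000], ω = ẑ
J2: z=[0.7660, 0.6428, 0.0000] o=[-0.3921, 0.4673, 0.0000] → [0.2888, -0.3442, -0.5612, 0.7660, 0.6428, 0.0000]
J3: z=[-0.3594, 0.4284, -0.8290] o=[0.0825, 0.5084, -0.1845] → [-0.1631, 0.3748, 0.2644, -0.3594, 0.4284, -0.8290]
J4: z=[0.1752, -0.8416, -0.5108] o=[-0.2383, 0.3933, -0.1049] → [-0.6754, -0.1705, 0.0491, 0.1752, -0.8416, -0.5108]
J5: z=[0.2116, -0.4745, 0.8544] o=[-0.7190, 0.2644, -0.0575] → [-0.0011, 0.4262, 0.2370, 0.2116, -0.4745, 0.8544]
J6: z=[0.7631, -0.4660, -0.4478] o=[-0.4651, 0.4356, 0.1971] → [-0.3197, -0.3583, -0.1718, 0.7631, -0.4660, -0.4478]
V = J·q̇ = [0.2184, -0.5596, -0.5853, 0.9526, -0.1420, 0.4891]

0.2184 -0.5596 -0.5853 0.9526 -0.1420 0.4891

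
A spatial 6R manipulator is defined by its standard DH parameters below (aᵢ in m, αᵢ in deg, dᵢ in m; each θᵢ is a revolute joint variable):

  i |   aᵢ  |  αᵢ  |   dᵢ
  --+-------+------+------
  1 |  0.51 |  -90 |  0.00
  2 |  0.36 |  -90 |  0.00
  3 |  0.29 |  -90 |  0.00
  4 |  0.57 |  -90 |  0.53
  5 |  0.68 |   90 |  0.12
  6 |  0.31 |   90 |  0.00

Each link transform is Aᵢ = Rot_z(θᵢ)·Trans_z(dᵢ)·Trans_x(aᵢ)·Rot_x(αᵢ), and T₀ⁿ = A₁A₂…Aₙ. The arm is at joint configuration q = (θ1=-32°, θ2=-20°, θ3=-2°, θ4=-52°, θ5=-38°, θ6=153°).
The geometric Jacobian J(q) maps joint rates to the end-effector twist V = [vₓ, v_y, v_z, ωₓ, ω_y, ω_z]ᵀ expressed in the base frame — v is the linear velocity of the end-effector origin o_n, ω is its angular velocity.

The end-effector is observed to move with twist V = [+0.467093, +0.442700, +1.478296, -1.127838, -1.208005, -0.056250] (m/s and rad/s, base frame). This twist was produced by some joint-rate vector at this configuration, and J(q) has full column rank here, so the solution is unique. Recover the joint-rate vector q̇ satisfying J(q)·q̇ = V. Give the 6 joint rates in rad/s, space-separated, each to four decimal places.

0.5340 -0.6210 0.3240 0.6860 -0.4960 0.3770

o_n = [1.3345, -1.7086, -0.0182]
J₁: ẑ×o_n = [1.7086, 1.3345, -0.0000], ω = ẑ
J2: z=[0.5299, 0.8480, 0.0000] o=[0.4325, -0.2703, 0.0000] → [-0.0154, 0.0096, -1.5271, 0.5299, 0.8480, 0.0000]
J3: z=[0.2900, -0.1812, -0.9397] o=[0.7194, -0.4495, 0.1231] → [-1.1575, -0.5371, -0.2537, 0.2900, -0.1812, -0.9397]
J4: z=[-0.5018, -0.8649, 0.0119] o=[0.9557, -0.5853, 0.2223] → [0.2213, -0.1161, 0.8913, -0.5018, -0.8649, 0.0119]
J5: z=[0.4636, -0.2573, 0.8479] o=[1.1060, -1.2893, -0.0735] → [0.3412, 0.1681, -0.1356, 0.4636, -0.2573, 0.8479]
J6: z=[-0.8450, -0.4162, 0.3357] o=[1.3429, -1.9132, -0.2508] → [-0.1656, 0.1938, -0.1764, -0.8450, -0.4162, 0.3357]
q̇ = J⁺·V = [0.5340, -0.6210, 0.3240, 0.6860, -0.4960, 0.3770]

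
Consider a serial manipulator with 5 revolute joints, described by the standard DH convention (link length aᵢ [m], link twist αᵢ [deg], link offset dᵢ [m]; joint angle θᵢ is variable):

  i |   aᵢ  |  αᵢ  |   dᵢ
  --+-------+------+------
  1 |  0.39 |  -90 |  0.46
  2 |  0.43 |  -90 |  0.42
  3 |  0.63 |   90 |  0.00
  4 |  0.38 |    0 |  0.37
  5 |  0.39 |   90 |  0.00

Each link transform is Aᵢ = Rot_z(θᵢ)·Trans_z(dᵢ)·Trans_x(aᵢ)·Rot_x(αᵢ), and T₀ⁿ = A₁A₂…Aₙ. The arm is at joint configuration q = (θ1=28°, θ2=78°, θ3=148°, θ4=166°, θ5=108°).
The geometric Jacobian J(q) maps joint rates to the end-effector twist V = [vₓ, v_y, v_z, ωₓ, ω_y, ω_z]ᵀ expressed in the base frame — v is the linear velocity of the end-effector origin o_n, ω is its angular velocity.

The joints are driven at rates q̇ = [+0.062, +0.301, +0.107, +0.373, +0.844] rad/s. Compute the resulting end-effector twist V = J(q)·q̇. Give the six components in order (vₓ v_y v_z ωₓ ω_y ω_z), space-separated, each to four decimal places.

0.0172 -0.1952 0.3235 0.3692 -0.6317 -0.5911

o_n = [0.6929, 0.3156, 0.1487]
J₁: ẑ×o_n = [-0.3156, 0.6929, 0.0000], ω = ẑ
J2: z=[-0.4695, 0.8829, 0.0000] o=[0.3443, 0.1831, 0.4600] → [-0.2749, -0.1461, -0.3699, -0.4695, 0.8829, 0.0000]
J3: z=[-0.8637, -0.4592, -0.2079] o=[0.2261, 0.5959, 0.0394] → [-0.1085, -0.0027, 0.4565, -0.8637, -0.4592, -0.2079]
J4: z=[0.4954, -0.6971, -0.5183] o=[0.2848, 0.2490, 0.5620] → [0.3226, -0.0068, 0.3175, 0.4954, -0.6971, -0.5183]
J5: z=[0.4954, -0.6971, -0.5183] o=[0.3543, 0.1519, 0.0452] → [0.0127, -0.2267, 0.3171, 0.4954, -0.6971, -0.5183]
V = J·q̇ = [0.0172, -0.1952, 0.3235, 0.3692, -0.6317, -0.5911]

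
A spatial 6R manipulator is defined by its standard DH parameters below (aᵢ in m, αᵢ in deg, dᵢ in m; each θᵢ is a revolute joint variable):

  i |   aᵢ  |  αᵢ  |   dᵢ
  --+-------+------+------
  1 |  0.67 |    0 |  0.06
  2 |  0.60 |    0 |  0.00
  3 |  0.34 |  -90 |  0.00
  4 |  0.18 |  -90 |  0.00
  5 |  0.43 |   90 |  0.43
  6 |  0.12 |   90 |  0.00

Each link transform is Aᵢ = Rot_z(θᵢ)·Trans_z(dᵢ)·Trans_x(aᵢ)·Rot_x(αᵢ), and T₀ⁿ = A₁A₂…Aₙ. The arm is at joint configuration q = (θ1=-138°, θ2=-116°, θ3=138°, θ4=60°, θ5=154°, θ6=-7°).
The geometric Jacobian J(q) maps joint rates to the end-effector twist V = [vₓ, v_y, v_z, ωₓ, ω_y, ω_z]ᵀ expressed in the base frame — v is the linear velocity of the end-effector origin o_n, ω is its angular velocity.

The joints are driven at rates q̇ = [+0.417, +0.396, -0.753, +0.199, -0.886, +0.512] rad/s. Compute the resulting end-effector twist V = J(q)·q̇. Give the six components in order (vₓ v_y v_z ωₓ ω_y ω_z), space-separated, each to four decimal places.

-0.7215 -0.2141 -0.1066 -0.6203 -0.6760 0.3086

o_n = [-0.8023, 0.3926, 0.1238]
J₁: ẑ×o_n = [-0.3926, -0.8023, 0.0000], ω = ẑ
J2: z=[0.0000, 0.0000, 1.0000] o=[-0.4979, -0.4483, 0.0600] → [-0.8409, -0.3044, 0.0000, 0.0000, 0.0000, 1.0000]
J3: z=[0.0000, 0.0000, 1.0000] o=[-0.6633, 0.1284, 0.0600] → [-0.2642, -0.1390, 0.0000, 0.0000, 0.0000, 1.0000]
J4: z=[0.8988, -0.4384, 0.0000] o=[-0.8123, -0.1772, 0.0600] → [-0.0280, -0.0574, 0.5165, 0.8988, -0.4384, 0.0000]
J5: z=[0.3796, 0.7784, -0.5000] o=[-0.8518, -0.2580, -0.0959] → [0.4963, -0.1082, 0.2085, 0.3796, 0.7784, -0.5000]
J6: z=[-0.9039, 0.1970, -0.3796] o=[-0.7733, 0.3330, 0.0238] → [0.0423, 0.1014, -0.0482, -0.9039, 0.1970, -0.3796]
V = J·q̇ = [-0.7215, -0.2141, -0.1066, -0.6203, -0.6760, 0.3086]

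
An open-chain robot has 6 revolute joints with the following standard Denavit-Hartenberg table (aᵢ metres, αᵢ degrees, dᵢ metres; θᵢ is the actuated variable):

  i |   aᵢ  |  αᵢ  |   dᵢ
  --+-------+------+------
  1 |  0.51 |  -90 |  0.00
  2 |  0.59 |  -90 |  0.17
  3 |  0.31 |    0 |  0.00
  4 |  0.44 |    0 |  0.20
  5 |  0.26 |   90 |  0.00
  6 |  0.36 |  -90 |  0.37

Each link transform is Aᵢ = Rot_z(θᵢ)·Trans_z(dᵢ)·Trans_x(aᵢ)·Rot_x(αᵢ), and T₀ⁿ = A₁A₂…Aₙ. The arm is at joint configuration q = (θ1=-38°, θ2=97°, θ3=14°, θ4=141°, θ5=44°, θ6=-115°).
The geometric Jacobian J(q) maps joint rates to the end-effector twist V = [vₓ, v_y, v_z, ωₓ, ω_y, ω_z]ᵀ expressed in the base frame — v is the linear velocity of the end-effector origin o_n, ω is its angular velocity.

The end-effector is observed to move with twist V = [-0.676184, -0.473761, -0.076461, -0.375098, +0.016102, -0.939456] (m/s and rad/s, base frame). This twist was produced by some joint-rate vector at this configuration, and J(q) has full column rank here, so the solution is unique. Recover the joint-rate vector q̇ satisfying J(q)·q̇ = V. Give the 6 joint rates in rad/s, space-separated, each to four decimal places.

o_n = [0.2250, -0.6906, -0.2830]
J₁: ẑ×o_n = [0.6906, 0.2250, -0.0000], ω = ẑ
J2: z=[0.6157, 0.7880, 0.0000] o=[0.4019, -0.3140, 0.0000] → [-0.2230, 0.1742, -0.0925, 0.6157, 0.7880, 0.0000]
J3: z=[-0.7821, 0.6111, 0.1219] o=[0.4499, -0.1358, -0.5856] → [0.2526, 0.2093, 0.5714, -0.7821, 0.6111, 0.1219]
J4: z=[-0.7821, 0.6111, 0.1219] o=[0.3748, -0.1723, -0.8842] → [0.4305, 0.4520, 0.4969, -0.7821, 0.6111, 0.1219]
J5: z=[-0.7821, 0.6111, 0.1219] o=[0.1422, -0.2265, -0.4640] → [0.1672, 0.1517, 0.3124, -0.7821, 0.6111, 0.1219]
J6: z=[-0.5509, -0.7695, 0.3231] o=[0.2179, -0.1783, -0.2200] → [0.2140, -0.0324, 0.2877, -0.5509, -0.7695, 0.3231]
q̇ = J⁺·V = [-0.8310, -0.6390, 0.2040, -0.8180, 0.9040, -0.4450]

-0.8310 -0.6390 0.2040 -0.8180 0.9040 -0.4450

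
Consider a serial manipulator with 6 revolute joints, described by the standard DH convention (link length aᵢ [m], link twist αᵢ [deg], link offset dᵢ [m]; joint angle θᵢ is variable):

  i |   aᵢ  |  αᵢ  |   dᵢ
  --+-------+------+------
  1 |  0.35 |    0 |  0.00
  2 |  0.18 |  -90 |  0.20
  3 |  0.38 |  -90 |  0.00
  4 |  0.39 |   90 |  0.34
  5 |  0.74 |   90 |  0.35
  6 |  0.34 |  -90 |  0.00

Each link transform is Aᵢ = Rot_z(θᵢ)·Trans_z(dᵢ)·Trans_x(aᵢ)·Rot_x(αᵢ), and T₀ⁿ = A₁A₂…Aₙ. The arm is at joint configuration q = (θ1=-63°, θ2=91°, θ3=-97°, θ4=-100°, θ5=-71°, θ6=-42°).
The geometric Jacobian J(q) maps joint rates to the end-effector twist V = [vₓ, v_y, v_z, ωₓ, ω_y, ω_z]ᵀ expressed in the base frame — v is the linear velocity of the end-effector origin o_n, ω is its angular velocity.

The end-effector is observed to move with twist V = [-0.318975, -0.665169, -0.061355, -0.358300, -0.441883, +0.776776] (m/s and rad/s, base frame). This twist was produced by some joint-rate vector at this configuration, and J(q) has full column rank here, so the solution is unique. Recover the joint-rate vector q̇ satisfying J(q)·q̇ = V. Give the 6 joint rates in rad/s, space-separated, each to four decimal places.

-0.2370 0.7450 0.4840 -0.2280 -0.2030 0.7960

o_n = [-0.5411, 0.0873, 0.2616]
J₁: ẑ×o_n = [-0.0873, -0.5411, 0.0000], ω = ẑ
J2: z=[0.0000, 0.0000, 1.0000] o=[0.1589, -0.3119, 0.0000] → [-0.3992, -0.7000, 0.0000, 0.0000, 0.0000, 1.0000]
J3: z=[-0.4695, 0.8829, 0.0000] o=[0.3178, -0.2273, 0.2000] → [0.0544, 0.0289, 0.6106, -0.4695, 0.8829, 0.0000]
J4: z=[0.8764, 0.4660, 0.1219] o=[0.2769, -0.2491, 0.5772] → [-0.1881, 0.1769, 0.6760, 0.8764, 0.4660, 0.1219]
J5: z=[0.1875, -0.0970, -0.9775] o=[0.4019, 0.2523, 0.5514] → [-0.1332, 0.9761, -0.1224, 0.1875, -0.0970, -0.9775]
J6: z=[0.1342, -0.9833, 0.1233] o=[-0.2526, 0.1042, 0.0825] → [-0.1740, -0.0596, -0.2860, 0.1342, -0.9833, 0.1233]
q̇ = J⁺·V = [-0.2370, 0.7450, 0.4840, -0.2280, -0.2030, 0.7960]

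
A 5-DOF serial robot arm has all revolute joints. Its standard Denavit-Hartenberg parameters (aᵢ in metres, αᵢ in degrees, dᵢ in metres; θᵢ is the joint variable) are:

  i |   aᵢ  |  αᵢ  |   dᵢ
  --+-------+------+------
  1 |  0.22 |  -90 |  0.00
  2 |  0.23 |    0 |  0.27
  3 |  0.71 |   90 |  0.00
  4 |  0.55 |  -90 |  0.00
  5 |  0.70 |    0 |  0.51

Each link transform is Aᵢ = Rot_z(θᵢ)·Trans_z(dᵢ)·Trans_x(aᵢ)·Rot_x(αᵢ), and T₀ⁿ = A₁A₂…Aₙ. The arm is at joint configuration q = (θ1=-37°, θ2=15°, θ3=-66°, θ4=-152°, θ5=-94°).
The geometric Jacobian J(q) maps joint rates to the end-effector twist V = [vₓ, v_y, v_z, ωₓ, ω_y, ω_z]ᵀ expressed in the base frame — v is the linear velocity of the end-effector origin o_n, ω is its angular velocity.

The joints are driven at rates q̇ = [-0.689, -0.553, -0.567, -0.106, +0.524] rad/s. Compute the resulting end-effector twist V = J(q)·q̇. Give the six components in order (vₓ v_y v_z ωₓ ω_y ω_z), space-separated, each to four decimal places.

-1.3437 0.6359 -0.4191 -0.7630 -1.4067 -0.5645

o_n = [-0.0756, -0.4634, 0.7739]
J₁: ẑ×o_n = [0.4634, -0.0756, 0.0000], ω = ẑ
J2: z=[0.6018, 0.7986, 0.0000] o=[0.1757, -0.1324, 0.0000] → [0.6180, -0.4657, 0.0015, 0.6018, 0.7986, 0.0000]
J3: z=[0.6018, 0.7986, 0.0000] o=[0.5156, -0.0505, -0.0595] → [0.6656, -0.5016, 0.2237, 0.6018, 0.7986, 0.0000]
J4: z=[-0.6207, 0.4677, 0.6293] o=[0.8725, -0.3194, 0.4922] → [0.2224, -0.4218, 0.5328, -0.6207, 0.4677, 0.6293]
J5: z=[-0.2954, -0.8830, 0.3648] o=[0.4730, -0.3417, 0.1148] → [-0.5375, -0.0055, -0.4484, -0.2954, -0.8830, 0.3648]
V = J·q̇ = [-1.3437, 0.6359, -0.4191, -0.7630, -1.4067, -0.5645]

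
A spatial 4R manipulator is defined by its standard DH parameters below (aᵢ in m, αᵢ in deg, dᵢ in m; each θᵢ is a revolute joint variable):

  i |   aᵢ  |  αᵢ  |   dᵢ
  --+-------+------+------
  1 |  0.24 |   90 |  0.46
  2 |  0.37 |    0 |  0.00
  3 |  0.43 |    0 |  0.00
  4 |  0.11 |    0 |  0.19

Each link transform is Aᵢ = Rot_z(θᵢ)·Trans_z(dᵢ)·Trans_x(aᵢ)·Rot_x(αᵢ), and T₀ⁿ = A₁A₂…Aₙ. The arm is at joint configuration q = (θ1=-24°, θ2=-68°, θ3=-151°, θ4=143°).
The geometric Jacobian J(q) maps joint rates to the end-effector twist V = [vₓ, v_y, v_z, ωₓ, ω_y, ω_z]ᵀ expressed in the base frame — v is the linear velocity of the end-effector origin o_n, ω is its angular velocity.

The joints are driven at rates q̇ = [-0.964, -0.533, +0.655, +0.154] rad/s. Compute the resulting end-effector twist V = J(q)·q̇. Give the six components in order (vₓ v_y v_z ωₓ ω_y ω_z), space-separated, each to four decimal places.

-0.3655 0.0878 -0.1073 -0.1123 -0.2521 -0.9640

o_n = [-0.0124, -0.2025, 0.2808]
J₁: ẑ×o_n = [0.2025, -0.0124, 0.0000], ω = ẑ
J2: z=[-0.4067, -0.9135, 0.0000] o=[0.2193, -0.0976, 0.4600] → [0.1637, -0.0729, -0.1690, -0.4067, -0.9135, 0.0000]
J3: z=[-0.4067, -0.9135, 0.0000] o=[0.3459, -0.1540, 0.1169] → [-0.1497, 0.0667, -0.3076, -0.4067, -0.9135, 0.0000]
J4: z=[-0.4067, -0.9135, 0.0000] o=[0.0406, -0.0181, 0.3875] → [0.0975, -0.0434, 0.0266, -0.4067, -0.9135, 0.0000]
V = J·q̇ = [-0.3655, 0.0878, -0.1073, -0.1123, -0.2521, -0.9640]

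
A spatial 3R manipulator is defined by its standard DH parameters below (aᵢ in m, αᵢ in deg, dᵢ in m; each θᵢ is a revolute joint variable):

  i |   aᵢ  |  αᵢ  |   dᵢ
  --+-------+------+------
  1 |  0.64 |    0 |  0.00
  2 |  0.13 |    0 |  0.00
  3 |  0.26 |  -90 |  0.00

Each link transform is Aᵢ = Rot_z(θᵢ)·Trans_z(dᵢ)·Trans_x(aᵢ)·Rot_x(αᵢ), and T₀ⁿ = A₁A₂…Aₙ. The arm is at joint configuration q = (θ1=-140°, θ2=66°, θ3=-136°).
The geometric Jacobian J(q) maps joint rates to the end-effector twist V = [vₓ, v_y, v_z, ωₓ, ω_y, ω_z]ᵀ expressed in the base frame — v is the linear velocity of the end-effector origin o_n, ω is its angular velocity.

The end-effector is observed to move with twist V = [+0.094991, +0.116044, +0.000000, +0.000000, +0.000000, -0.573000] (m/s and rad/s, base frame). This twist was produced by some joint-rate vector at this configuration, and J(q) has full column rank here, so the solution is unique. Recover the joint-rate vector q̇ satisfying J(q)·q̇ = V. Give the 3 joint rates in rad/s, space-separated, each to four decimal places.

0.0310 0.0310 -0.6350

o_n = [-0.6796, -0.4063, 0.0000]
J₁: ẑ×o_n = [0.4063, -0.6796, 0.0000], ω = ẑ
J2: z=[0.0000, 0.0000, 1.0000] o=[-0.4903, -0.4114, 0.0000] → [-0.0050, -0.1893, 0.0000, 0.0000, 0.0000, 1.0000]
J3: z=[0.0000, 0.0000, 1.0000] o=[-0.4544, -0.5363, 0.0000] → [-0.1300, -0.2252, 0.0000, 0.0000, 0.0000, 1.0000]
q̇ = J⁺·V = [0.0310, 0.0310, -0.6350]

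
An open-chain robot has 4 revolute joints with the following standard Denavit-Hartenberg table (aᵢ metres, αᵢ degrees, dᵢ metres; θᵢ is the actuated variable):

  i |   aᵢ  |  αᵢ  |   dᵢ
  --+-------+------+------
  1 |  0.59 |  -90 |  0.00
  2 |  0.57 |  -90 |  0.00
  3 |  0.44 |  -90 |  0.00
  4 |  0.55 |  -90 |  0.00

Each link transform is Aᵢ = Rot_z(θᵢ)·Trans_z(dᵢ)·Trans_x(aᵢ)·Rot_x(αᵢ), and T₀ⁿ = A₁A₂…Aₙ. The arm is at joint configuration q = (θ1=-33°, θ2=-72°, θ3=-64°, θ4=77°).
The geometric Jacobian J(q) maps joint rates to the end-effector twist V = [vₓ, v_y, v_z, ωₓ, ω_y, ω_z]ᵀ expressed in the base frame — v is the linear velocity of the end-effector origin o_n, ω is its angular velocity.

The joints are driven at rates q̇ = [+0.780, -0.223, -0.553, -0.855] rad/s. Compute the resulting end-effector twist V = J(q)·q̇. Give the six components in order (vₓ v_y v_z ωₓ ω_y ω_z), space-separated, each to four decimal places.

o_n = [0.5551, 0.2437, 0.9427]
J₁: ẑ×o_n = [-0.2437, 0.5551, 0.0000], ω = ẑ
J2: z=[0.5446, 0.8387, 0.0000] o=[0.4948, -0.3213, 0.0000] → [0.7906, -0.5134, 0.2572, 0.5446, 0.8387, 0.0000]
J3: z=[0.7976, -0.5180, -0.3090] o=[0.6425, -0.4173, 0.5421] → [-0.0033, -0.2925, 0.4819, 0.7976, -0.5180, -0.3090]
J4: z=[-0.0058, -0.5189, 0.8548] o=[0.9079, -0.1181, 0.7255] → [-0.4219, -0.3003, -0.1852, -0.0058, -0.5189, 0.8548]
V = J·q̇ = [-0.0038, 0.9660, -0.1655, -0.5576, 0.5431, 0.2200]

-0.0038 0.9660 -0.1655 -0.5576 0.5431 0.2200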